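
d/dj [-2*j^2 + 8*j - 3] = 8 - 4*j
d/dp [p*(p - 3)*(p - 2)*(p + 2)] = 4*p^3 - 9*p^2 - 8*p + 12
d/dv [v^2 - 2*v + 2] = 2*v - 2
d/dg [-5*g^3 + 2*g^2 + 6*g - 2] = -15*g^2 + 4*g + 6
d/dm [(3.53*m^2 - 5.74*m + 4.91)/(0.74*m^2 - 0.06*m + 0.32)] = (4.0358*m^2 - 5.0076*m - 1.5422)/(0.5476*m^4 - 0.0888*m^3 + 0.4772*m^2 - 0.0384*m + 0.1024)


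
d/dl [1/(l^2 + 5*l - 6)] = (-2*l - 5)/(l^2 + 5*l - 6)^2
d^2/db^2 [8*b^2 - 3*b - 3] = 16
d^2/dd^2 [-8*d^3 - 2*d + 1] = -48*d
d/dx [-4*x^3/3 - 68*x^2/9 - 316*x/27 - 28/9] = -4*x^2 - 136*x/9 - 316/27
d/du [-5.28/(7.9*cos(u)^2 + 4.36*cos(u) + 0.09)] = -(83.424*cos(u) + 23.0208)*sin(u)/(7.9*cos(u)^2 + 4.36*cos(u) + 0.09)^2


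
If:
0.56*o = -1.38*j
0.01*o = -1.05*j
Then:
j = 0.00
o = 0.00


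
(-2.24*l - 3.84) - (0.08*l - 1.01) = -2.32*l - 2.83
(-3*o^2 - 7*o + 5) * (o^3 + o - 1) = -3*o^5 - 7*o^4 + 2*o^3 - 4*o^2 + 12*o - 5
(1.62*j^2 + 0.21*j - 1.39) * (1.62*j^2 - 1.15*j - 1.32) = 2.6244*j^4 - 1.5228*j^3 - 4.6317*j^2 + 1.3213*j + 1.8348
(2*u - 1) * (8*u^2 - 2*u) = 16*u^3 - 12*u^2 + 2*u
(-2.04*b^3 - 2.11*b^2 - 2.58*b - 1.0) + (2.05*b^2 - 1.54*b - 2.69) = -2.04*b^3 - 0.0600000000000001*b^2 - 4.12*b - 3.69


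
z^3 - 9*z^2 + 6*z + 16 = (z - 8)*(z - 2)*(z + 1)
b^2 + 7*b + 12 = (b + 3)*(b + 4)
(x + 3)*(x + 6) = x^2 + 9*x + 18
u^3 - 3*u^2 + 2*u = u*(u - 2)*(u - 1)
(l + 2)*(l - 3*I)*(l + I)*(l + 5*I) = l^4 + 2*l^3 + 3*I*l^3 + 13*l^2 + 6*I*l^2 + 26*l + 15*I*l + 30*I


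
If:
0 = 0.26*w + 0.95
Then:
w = -3.65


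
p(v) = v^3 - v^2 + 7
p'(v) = 3*v^2 - 2*v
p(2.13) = 12.13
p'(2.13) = 9.35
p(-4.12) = -79.91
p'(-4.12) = 59.16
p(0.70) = 6.85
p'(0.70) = 0.07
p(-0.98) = 5.10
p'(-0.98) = 4.84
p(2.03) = 11.24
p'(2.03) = 8.30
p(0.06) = 7.00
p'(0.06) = -0.11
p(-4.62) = -112.96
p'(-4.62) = 73.27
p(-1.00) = 5.00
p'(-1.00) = 5.00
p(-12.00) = -1865.00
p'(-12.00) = 456.00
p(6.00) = 187.00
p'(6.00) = 96.00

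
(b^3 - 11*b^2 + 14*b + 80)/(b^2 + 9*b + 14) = (b^2 - 13*b + 40)/(b + 7)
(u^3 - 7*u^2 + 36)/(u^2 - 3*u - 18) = (u^2 - u - 6)/(u + 3)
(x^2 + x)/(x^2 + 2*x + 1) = x/(x + 1)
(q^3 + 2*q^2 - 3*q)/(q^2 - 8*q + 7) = q*(q + 3)/(q - 7)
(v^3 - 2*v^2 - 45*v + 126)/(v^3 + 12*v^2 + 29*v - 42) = (v^2 - 9*v + 18)/(v^2 + 5*v - 6)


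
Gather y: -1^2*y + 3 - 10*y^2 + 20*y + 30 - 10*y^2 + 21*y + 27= -20*y^2 + 40*y + 60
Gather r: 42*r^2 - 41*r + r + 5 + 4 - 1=42*r^2 - 40*r + 8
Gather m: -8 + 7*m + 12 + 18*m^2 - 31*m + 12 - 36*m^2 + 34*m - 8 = -18*m^2 + 10*m + 8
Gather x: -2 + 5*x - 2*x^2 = -2*x^2 + 5*x - 2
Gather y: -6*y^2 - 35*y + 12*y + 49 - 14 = -6*y^2 - 23*y + 35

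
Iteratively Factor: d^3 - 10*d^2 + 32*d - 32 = (d - 4)*(d^2 - 6*d + 8) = (d - 4)*(d - 2)*(d - 4)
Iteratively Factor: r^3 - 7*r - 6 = (r + 1)*(r^2 - r - 6) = (r - 3)*(r + 1)*(r + 2)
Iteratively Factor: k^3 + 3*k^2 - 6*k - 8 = (k - 2)*(k^2 + 5*k + 4) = (k - 2)*(k + 1)*(k + 4)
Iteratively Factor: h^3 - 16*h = (h)*(h^2 - 16) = h*(h + 4)*(h - 4)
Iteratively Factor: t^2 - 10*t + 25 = (t - 5)*(t - 5)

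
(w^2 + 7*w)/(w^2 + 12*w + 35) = w/(w + 5)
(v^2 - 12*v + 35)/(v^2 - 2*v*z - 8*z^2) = (-v^2 + 12*v - 35)/(-v^2 + 2*v*z + 8*z^2)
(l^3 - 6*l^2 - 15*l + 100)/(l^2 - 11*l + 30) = (l^2 - l - 20)/(l - 6)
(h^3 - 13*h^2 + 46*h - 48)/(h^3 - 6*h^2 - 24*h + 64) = (h - 3)/(h + 4)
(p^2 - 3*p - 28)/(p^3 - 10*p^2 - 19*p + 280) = (p + 4)/(p^2 - 3*p - 40)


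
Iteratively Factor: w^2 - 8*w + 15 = (w - 3)*(w - 5)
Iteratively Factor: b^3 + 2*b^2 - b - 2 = (b + 1)*(b^2 + b - 2) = (b + 1)*(b + 2)*(b - 1)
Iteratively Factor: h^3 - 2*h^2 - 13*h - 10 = (h + 1)*(h^2 - 3*h - 10) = (h - 5)*(h + 1)*(h + 2)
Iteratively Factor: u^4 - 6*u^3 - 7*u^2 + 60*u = (u + 3)*(u^3 - 9*u^2 + 20*u) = u*(u + 3)*(u^2 - 9*u + 20) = u*(u - 4)*(u + 3)*(u - 5)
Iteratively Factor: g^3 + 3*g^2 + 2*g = (g + 1)*(g^2 + 2*g) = g*(g + 1)*(g + 2)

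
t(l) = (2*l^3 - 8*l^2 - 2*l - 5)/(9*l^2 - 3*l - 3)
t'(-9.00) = 0.22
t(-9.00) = -2.78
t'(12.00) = 0.23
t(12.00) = 1.81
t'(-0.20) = -8.53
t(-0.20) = 2.42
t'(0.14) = 1.02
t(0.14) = 1.67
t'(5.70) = 0.25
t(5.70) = 0.35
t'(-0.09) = -3.00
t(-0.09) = 1.84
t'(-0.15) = -5.28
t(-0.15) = 2.08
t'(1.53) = 1.73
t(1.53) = -1.46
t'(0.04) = -0.36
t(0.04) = 1.64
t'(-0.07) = -2.46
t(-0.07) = 1.78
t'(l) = (3 - 18*l)*(2*l^3 - 8*l^2 - 2*l - 5)/(9*l^2 - 3*l - 3)^2 + (6*l^2 - 16*l - 2)/(9*l^2 - 3*l - 3) = (6*l^4 - 4*l^3 + 8*l^2 + 46*l - 3)/(3*(9*l^4 - 6*l^3 - 5*l^2 + 2*l + 1))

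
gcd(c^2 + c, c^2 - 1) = c + 1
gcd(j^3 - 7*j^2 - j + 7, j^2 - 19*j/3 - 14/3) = j - 7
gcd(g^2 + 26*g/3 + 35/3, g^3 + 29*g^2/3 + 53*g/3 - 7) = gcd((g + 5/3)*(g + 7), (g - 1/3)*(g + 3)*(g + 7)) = g + 7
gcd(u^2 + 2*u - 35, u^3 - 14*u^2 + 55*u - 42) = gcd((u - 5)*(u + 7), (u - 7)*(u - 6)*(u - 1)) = 1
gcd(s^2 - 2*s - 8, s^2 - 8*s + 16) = s - 4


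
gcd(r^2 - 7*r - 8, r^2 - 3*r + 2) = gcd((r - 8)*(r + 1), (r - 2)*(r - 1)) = 1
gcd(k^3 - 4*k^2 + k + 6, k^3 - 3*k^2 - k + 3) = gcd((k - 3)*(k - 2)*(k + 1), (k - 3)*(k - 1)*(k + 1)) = k^2 - 2*k - 3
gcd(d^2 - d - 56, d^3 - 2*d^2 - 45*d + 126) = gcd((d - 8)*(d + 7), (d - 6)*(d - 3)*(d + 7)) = d + 7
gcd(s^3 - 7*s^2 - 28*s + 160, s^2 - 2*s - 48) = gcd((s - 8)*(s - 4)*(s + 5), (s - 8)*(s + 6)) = s - 8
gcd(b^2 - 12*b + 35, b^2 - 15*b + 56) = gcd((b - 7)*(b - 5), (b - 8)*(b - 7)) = b - 7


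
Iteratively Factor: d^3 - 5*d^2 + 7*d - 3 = (d - 1)*(d^2 - 4*d + 3) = (d - 1)^2*(d - 3)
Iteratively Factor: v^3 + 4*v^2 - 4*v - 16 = (v - 2)*(v^2 + 6*v + 8) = (v - 2)*(v + 2)*(v + 4)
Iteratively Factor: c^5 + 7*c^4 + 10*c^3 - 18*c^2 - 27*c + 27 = (c + 3)*(c^4 + 4*c^3 - 2*c^2 - 12*c + 9) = (c - 1)*(c + 3)*(c^3 + 5*c^2 + 3*c - 9) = (c - 1)^2*(c + 3)*(c^2 + 6*c + 9) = (c - 1)^2*(c + 3)^2*(c + 3)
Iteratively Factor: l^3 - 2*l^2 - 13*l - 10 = (l - 5)*(l^2 + 3*l + 2) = (l - 5)*(l + 2)*(l + 1)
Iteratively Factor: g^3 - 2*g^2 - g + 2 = (g - 1)*(g^2 - g - 2) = (g - 2)*(g - 1)*(g + 1)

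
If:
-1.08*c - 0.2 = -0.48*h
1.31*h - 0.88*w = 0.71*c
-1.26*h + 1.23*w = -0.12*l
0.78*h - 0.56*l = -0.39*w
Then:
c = -0.41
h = -0.50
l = -0.99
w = -0.42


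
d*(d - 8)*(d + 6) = d^3 - 2*d^2 - 48*d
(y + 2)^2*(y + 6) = y^3 + 10*y^2 + 28*y + 24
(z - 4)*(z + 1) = z^2 - 3*z - 4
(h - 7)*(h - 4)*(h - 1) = h^3 - 12*h^2 + 39*h - 28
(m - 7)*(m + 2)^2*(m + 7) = m^4 + 4*m^3 - 45*m^2 - 196*m - 196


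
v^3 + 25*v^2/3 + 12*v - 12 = (v - 2/3)*(v + 3)*(v + 6)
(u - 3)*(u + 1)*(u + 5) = u^3 + 3*u^2 - 13*u - 15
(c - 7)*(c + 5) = c^2 - 2*c - 35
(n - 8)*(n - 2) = n^2 - 10*n + 16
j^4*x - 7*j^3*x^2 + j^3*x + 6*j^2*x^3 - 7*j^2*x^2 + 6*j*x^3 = j*(j - 6*x)*(j - x)*(j*x + x)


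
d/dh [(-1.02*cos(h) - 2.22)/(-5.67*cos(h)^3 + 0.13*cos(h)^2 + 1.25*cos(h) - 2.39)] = (11.5668*cos(h)^3 + 37.6296*cos(h)^2 - 0.5772*cos(h) - 5.2128)*sin(h)/(32.1489*cos(h)^6 - 1.4742*cos(h)^5 - 14.1581*cos(h)^4 + 27.4276*cos(h)^3 + 0.9411*cos(h)^2 - 5.975*cos(h) + 5.7121)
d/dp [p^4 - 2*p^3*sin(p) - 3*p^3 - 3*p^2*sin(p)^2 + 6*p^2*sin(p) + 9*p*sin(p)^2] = -2*p^3*cos(p) + 4*p^3 - 3*p^2*sin(2*p) + 6*sqrt(2)*p^2*cos(p + pi/4) - 9*p^2 + 12*p*sin(p) + 9*p*sin(2*p) + 3*p*cos(2*p) - 3*p - 9*cos(2*p)/2 + 9/2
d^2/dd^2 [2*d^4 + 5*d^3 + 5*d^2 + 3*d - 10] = 24*d^2 + 30*d + 10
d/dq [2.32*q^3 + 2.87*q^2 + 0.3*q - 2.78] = 6.96*q^2 + 5.74*q + 0.3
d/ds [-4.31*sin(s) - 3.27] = -4.31*cos(s)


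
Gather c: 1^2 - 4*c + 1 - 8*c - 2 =-12*c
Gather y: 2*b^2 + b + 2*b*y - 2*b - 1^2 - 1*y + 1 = 2*b^2 - b + y*(2*b - 1)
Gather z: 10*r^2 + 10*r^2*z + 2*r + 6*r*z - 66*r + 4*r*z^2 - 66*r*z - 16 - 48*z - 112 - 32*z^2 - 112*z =10*r^2 - 64*r + z^2*(4*r - 32) + z*(10*r^2 - 60*r - 160) - 128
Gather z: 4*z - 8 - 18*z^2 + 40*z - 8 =-18*z^2 + 44*z - 16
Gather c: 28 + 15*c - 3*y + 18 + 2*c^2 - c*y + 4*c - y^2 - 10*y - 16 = 2*c^2 + c*(19 - y) - y^2 - 13*y + 30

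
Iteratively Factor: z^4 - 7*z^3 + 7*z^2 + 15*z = (z - 5)*(z^3 - 2*z^2 - 3*z) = z*(z - 5)*(z^2 - 2*z - 3) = z*(z - 5)*(z + 1)*(z - 3)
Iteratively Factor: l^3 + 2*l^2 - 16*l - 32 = (l - 4)*(l^2 + 6*l + 8) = (l - 4)*(l + 4)*(l + 2)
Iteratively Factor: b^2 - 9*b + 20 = (b - 4)*(b - 5)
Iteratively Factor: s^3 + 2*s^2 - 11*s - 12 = (s + 1)*(s^2 + s - 12) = (s - 3)*(s + 1)*(s + 4)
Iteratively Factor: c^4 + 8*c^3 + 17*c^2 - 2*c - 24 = (c + 2)*(c^3 + 6*c^2 + 5*c - 12) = (c + 2)*(c + 3)*(c^2 + 3*c - 4) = (c + 2)*(c + 3)*(c + 4)*(c - 1)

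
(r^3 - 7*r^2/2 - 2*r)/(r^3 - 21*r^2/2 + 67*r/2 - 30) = r*(2*r + 1)/(2*r^2 - 13*r + 15)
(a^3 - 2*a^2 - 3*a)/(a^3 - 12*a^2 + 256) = a*(a^2 - 2*a - 3)/(a^3 - 12*a^2 + 256)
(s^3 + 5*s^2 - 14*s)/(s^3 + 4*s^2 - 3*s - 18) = s*(s + 7)/(s^2 + 6*s + 9)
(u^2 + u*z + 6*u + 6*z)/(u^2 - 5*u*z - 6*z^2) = (-u - 6)/(-u + 6*z)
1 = 1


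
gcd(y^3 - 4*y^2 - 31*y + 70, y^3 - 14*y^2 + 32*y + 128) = 1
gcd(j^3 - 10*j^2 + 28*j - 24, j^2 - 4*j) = 1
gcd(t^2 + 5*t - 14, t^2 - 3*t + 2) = t - 2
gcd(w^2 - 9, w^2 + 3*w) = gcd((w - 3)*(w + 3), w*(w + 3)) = w + 3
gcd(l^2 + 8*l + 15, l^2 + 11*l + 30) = l + 5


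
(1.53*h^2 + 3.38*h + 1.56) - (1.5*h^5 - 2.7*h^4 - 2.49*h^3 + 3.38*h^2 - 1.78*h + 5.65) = -1.5*h^5 + 2.7*h^4 + 2.49*h^3 - 1.85*h^2 + 5.16*h - 4.09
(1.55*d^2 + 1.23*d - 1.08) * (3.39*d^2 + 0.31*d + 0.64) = 5.2545*d^4 + 4.6502*d^3 - 2.2879*d^2 + 0.4524*d - 0.6912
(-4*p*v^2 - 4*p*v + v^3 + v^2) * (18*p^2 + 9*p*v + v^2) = -72*p^3*v^2 - 72*p^3*v - 18*p^2*v^3 - 18*p^2*v^2 + 5*p*v^4 + 5*p*v^3 + v^5 + v^4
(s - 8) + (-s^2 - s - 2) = -s^2 - 10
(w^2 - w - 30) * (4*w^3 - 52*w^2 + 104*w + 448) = 4*w^5 - 56*w^4 + 36*w^3 + 1904*w^2 - 3568*w - 13440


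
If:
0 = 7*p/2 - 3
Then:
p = 6/7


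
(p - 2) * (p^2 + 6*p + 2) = p^3 + 4*p^2 - 10*p - 4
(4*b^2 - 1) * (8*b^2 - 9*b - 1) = 32*b^4 - 36*b^3 - 12*b^2 + 9*b + 1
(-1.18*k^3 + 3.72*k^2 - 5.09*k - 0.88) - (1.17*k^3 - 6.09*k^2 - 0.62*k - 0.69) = -2.35*k^3 + 9.81*k^2 - 4.47*k - 0.19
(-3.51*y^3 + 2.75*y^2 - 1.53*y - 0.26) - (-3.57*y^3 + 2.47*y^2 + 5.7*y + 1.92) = 0.0600000000000001*y^3 + 0.28*y^2 - 7.23*y - 2.18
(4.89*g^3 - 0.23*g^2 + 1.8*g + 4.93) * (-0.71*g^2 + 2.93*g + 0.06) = -3.4719*g^5 + 14.491*g^4 - 1.6585*g^3 + 1.7599*g^2 + 14.5529*g + 0.2958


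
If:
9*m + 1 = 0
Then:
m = -1/9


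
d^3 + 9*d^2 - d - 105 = (d - 3)*(d + 5)*(d + 7)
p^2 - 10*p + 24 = (p - 6)*(p - 4)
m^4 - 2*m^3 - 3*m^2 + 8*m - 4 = (m - 2)*(m - 1)^2*(m + 2)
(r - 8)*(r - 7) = r^2 - 15*r + 56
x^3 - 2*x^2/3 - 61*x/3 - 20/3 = (x - 5)*(x + 1/3)*(x + 4)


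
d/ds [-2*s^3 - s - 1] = -6*s^2 - 1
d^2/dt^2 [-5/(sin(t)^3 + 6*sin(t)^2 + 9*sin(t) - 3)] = 15*(3*sin(t)^6 + 22*sin(t)^5 + 50*sin(t)^4 + 31*sin(t)^3 - 39*sin(t)^2 - 105*sin(t) - 66)/(sin(t)^3 + 6*sin(t)^2 + 9*sin(t) - 3)^3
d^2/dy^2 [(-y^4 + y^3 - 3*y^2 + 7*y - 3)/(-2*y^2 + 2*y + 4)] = (y^6 - 3*y^5 - 3*y^4 + 9*y^3 + 45*y^2 - 63*y + 35)/(y^6 - 3*y^5 - 3*y^4 + 11*y^3 + 6*y^2 - 12*y - 8)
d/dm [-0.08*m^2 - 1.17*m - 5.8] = -0.16*m - 1.17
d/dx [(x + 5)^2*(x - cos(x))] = (x + 5)*(2*x + (x + 5)*(sin(x) + 1) - 2*cos(x))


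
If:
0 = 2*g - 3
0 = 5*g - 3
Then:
No Solution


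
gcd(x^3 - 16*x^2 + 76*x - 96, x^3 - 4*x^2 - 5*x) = 1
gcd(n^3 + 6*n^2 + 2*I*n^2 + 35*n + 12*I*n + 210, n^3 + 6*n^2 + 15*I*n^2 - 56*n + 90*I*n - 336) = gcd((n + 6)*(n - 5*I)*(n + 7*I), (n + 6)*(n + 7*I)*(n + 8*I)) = n^2 + n*(6 + 7*I) + 42*I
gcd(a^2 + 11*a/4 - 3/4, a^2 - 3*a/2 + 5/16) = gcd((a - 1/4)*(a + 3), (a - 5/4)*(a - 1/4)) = a - 1/4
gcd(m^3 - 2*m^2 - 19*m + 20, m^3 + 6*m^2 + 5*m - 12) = m^2 + 3*m - 4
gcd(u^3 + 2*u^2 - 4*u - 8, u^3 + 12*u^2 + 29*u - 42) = 1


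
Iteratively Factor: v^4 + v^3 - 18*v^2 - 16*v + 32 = (v - 1)*(v^3 + 2*v^2 - 16*v - 32) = (v - 1)*(v + 4)*(v^2 - 2*v - 8) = (v - 4)*(v - 1)*(v + 4)*(v + 2)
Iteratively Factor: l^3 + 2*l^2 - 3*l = (l - 1)*(l^2 + 3*l) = (l - 1)*(l + 3)*(l)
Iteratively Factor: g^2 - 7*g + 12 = (g - 3)*(g - 4)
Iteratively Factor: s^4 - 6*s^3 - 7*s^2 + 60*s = (s - 5)*(s^3 - s^2 - 12*s) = s*(s - 5)*(s^2 - s - 12) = s*(s - 5)*(s + 3)*(s - 4)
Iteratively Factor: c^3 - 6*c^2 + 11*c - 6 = (c - 3)*(c^2 - 3*c + 2) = (c - 3)*(c - 2)*(c - 1)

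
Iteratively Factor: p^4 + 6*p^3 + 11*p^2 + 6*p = (p + 3)*(p^3 + 3*p^2 + 2*p) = (p + 2)*(p + 3)*(p^2 + p) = (p + 1)*(p + 2)*(p + 3)*(p)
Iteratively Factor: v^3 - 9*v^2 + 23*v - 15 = (v - 1)*(v^2 - 8*v + 15) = (v - 3)*(v - 1)*(v - 5)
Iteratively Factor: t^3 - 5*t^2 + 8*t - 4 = (t - 2)*(t^2 - 3*t + 2) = (t - 2)^2*(t - 1)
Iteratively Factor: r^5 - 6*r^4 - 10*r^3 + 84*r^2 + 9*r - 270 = (r + 2)*(r^4 - 8*r^3 + 6*r^2 + 72*r - 135) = (r + 2)*(r + 3)*(r^3 - 11*r^2 + 39*r - 45) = (r - 3)*(r + 2)*(r + 3)*(r^2 - 8*r + 15) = (r - 5)*(r - 3)*(r + 2)*(r + 3)*(r - 3)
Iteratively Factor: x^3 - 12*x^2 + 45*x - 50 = (x - 5)*(x^2 - 7*x + 10) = (x - 5)^2*(x - 2)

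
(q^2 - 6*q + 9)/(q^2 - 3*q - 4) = (-q^2 + 6*q - 9)/(-q^2 + 3*q + 4)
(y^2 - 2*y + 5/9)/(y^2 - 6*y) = (y^2 - 2*y + 5/9)/(y*(y - 6))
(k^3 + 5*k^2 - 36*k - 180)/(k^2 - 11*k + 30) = (k^2 + 11*k + 30)/(k - 5)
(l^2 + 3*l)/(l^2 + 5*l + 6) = l/(l + 2)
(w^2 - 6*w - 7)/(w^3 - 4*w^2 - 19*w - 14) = 1/(w + 2)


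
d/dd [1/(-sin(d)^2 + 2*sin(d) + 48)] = 2*(sin(d) - 1)*cos(d)/((sin(d) - 8)^2*(sin(d) + 6)^2)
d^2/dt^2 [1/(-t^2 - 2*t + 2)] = 2*(t^2 + 2*t - 4*(t + 1)^2 - 2)/(t^2 + 2*t - 2)^3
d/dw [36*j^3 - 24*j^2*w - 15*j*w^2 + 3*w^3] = -24*j^2 - 30*j*w + 9*w^2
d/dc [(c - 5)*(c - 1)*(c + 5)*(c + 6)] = 4*c^3 + 15*c^2 - 62*c - 125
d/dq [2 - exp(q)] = -exp(q)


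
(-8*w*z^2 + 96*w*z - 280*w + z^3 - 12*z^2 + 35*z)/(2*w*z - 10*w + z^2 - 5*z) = (-8*w*z + 56*w + z^2 - 7*z)/(2*w + z)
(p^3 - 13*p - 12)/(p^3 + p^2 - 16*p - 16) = (p + 3)/(p + 4)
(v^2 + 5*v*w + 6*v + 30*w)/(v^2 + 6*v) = (v + 5*w)/v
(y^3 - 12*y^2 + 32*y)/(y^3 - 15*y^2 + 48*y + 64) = y*(y - 4)/(y^2 - 7*y - 8)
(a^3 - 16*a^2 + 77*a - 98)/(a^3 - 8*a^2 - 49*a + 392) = (a^2 - 9*a + 14)/(a^2 - a - 56)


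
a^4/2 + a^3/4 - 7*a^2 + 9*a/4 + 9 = (a/2 + 1/2)*(a - 3)*(a - 3/2)*(a + 4)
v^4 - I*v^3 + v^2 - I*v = v*(v - I)^2*(v + I)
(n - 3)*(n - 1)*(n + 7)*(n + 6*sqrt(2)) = n^4 + 3*n^3 + 6*sqrt(2)*n^3 - 25*n^2 + 18*sqrt(2)*n^2 - 150*sqrt(2)*n + 21*n + 126*sqrt(2)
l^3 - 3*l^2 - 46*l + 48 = (l - 8)*(l - 1)*(l + 6)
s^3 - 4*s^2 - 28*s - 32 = (s - 8)*(s + 2)^2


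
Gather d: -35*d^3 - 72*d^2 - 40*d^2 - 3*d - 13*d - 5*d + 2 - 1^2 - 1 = -35*d^3 - 112*d^2 - 21*d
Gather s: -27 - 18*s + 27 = -18*s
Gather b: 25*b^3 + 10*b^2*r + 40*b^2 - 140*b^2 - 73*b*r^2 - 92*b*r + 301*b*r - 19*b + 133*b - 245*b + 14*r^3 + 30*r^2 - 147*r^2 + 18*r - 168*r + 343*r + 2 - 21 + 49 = 25*b^3 + b^2*(10*r - 100) + b*(-73*r^2 + 209*r - 131) + 14*r^3 - 117*r^2 + 193*r + 30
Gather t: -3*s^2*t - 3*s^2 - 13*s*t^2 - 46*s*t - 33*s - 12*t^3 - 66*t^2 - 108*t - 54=-3*s^2 - 33*s - 12*t^3 + t^2*(-13*s - 66) + t*(-3*s^2 - 46*s - 108) - 54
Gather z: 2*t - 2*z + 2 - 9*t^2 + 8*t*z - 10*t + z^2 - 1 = -9*t^2 - 8*t + z^2 + z*(8*t - 2) + 1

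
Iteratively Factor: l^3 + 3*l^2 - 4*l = (l + 4)*(l^2 - l) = (l - 1)*(l + 4)*(l)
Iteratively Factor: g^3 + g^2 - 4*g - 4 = (g + 1)*(g^2 - 4) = (g + 1)*(g + 2)*(g - 2)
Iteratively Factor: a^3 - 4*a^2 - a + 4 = (a + 1)*(a^2 - 5*a + 4) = (a - 4)*(a + 1)*(a - 1)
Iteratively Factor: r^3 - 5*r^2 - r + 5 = (r + 1)*(r^2 - 6*r + 5) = (r - 1)*(r + 1)*(r - 5)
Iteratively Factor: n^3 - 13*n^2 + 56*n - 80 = (n - 5)*(n^2 - 8*n + 16) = (n - 5)*(n - 4)*(n - 4)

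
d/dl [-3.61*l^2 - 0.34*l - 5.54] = -7.22*l - 0.34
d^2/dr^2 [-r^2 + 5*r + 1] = -2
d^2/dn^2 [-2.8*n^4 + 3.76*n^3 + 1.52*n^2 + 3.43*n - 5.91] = -33.6*n^2 + 22.56*n + 3.04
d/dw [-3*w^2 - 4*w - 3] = -6*w - 4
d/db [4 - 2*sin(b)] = -2*cos(b)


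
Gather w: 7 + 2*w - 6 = 2*w + 1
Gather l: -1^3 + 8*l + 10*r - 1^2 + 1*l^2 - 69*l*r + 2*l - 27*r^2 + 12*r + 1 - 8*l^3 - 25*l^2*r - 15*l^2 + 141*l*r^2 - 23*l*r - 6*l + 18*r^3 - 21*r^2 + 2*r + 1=-8*l^3 + l^2*(-25*r - 14) + l*(141*r^2 - 92*r + 4) + 18*r^3 - 48*r^2 + 24*r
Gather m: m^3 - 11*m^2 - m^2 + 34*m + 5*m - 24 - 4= m^3 - 12*m^2 + 39*m - 28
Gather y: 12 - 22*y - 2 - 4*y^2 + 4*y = -4*y^2 - 18*y + 10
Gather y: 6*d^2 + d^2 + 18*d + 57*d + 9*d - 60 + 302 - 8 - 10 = 7*d^2 + 84*d + 224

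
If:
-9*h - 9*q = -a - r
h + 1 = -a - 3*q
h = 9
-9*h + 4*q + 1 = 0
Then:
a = -70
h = 9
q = 20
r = 331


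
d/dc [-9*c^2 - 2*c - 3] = -18*c - 2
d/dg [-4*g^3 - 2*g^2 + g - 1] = -12*g^2 - 4*g + 1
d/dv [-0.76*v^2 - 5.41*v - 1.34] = -1.52*v - 5.41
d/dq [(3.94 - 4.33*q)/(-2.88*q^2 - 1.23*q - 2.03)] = (-12.4704*q^2 + 22.6944*q + 13.6361)/(8.2944*q^4 + 7.0848*q^3 + 13.2057*q^2 + 4.9938*q + 4.1209)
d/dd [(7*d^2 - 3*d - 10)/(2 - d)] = (-7*d^2 + 28*d - 16)/(d^2 - 4*d + 4)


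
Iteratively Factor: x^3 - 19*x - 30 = (x + 2)*(x^2 - 2*x - 15) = (x - 5)*(x + 2)*(x + 3)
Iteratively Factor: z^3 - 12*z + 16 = (z - 2)*(z^2 + 2*z - 8) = (z - 2)^2*(z + 4)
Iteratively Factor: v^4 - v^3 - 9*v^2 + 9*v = (v)*(v^3 - v^2 - 9*v + 9) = v*(v + 3)*(v^2 - 4*v + 3) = v*(v - 3)*(v + 3)*(v - 1)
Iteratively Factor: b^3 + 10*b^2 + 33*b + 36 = (b + 4)*(b^2 + 6*b + 9) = (b + 3)*(b + 4)*(b + 3)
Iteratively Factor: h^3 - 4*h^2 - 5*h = (h)*(h^2 - 4*h - 5) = h*(h + 1)*(h - 5)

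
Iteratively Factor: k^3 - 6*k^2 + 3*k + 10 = (k - 2)*(k^2 - 4*k - 5) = (k - 2)*(k + 1)*(k - 5)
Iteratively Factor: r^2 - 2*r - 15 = (r - 5)*(r + 3)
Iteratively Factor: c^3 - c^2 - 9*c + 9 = (c + 3)*(c^2 - 4*c + 3) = (c - 1)*(c + 3)*(c - 3)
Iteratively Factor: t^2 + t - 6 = (t - 2)*(t + 3)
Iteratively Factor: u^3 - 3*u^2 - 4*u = (u - 4)*(u^2 + u) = (u - 4)*(u + 1)*(u)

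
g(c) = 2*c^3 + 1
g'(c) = 6*c^2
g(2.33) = 26.30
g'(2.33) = 32.57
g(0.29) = 1.05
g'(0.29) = 0.50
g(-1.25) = -2.91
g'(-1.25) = 9.38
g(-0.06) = 1.00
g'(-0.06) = 0.02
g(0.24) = 1.03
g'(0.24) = 0.35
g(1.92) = 15.16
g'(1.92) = 22.12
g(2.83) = 46.33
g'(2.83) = 48.05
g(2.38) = 27.96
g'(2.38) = 33.99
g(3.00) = 55.00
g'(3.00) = 54.00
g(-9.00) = -1457.00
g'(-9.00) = 486.00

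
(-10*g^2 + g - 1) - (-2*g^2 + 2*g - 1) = -8*g^2 - g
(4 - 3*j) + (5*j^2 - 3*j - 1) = 5*j^2 - 6*j + 3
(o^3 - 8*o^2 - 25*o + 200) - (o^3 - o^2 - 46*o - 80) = -7*o^2 + 21*o + 280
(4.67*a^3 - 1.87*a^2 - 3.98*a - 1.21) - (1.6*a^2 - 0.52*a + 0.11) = 4.67*a^3 - 3.47*a^2 - 3.46*a - 1.32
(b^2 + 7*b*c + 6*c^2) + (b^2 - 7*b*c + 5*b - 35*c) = 2*b^2 + 5*b + 6*c^2 - 35*c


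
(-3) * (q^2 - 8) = 24 - 3*q^2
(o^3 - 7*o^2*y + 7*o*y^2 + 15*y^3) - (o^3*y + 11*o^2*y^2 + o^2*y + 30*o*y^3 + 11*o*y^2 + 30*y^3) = -o^3*y + o^3 - 11*o^2*y^2 - 8*o^2*y - 30*o*y^3 - 4*o*y^2 - 15*y^3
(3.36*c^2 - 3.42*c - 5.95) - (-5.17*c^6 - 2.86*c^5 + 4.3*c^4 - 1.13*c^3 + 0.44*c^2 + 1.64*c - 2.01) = 5.17*c^6 + 2.86*c^5 - 4.3*c^4 + 1.13*c^3 + 2.92*c^2 - 5.06*c - 3.94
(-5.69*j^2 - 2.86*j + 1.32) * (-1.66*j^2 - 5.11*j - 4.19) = 9.4454*j^4 + 33.8235*j^3 + 36.2645*j^2 + 5.2382*j - 5.5308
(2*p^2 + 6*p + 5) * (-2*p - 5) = -4*p^3 - 22*p^2 - 40*p - 25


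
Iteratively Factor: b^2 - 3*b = (b)*(b - 3)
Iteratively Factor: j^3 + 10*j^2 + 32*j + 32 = (j + 4)*(j^2 + 6*j + 8) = (j + 4)^2*(j + 2)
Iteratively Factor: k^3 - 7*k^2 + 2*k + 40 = (k - 4)*(k^2 - 3*k - 10) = (k - 5)*(k - 4)*(k + 2)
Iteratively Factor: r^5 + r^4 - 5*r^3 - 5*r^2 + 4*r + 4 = (r + 2)*(r^4 - r^3 - 3*r^2 + r + 2) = (r + 1)*(r + 2)*(r^3 - 2*r^2 - r + 2) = (r - 1)*(r + 1)*(r + 2)*(r^2 - r - 2) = (r - 2)*(r - 1)*(r + 1)*(r + 2)*(r + 1)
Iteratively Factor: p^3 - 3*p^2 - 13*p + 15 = (p + 3)*(p^2 - 6*p + 5) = (p - 5)*(p + 3)*(p - 1)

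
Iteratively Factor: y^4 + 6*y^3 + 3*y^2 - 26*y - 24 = (y + 4)*(y^3 + 2*y^2 - 5*y - 6) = (y + 1)*(y + 4)*(y^2 + y - 6) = (y - 2)*(y + 1)*(y + 4)*(y + 3)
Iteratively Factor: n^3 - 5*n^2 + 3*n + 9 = (n - 3)*(n^2 - 2*n - 3) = (n - 3)*(n + 1)*(n - 3)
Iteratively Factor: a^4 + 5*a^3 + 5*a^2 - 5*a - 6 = (a + 1)*(a^3 + 4*a^2 + a - 6) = (a + 1)*(a + 2)*(a^2 + 2*a - 3) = (a - 1)*(a + 1)*(a + 2)*(a + 3)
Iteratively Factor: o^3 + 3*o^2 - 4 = (o + 2)*(o^2 + o - 2) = (o - 1)*(o + 2)*(o + 2)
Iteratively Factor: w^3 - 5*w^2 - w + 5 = (w - 5)*(w^2 - 1) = (w - 5)*(w + 1)*(w - 1)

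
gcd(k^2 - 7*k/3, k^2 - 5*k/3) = k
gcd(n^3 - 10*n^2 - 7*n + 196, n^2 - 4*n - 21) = n - 7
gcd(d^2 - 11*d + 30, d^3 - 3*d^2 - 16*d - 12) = d - 6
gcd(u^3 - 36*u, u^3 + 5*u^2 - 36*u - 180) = u^2 - 36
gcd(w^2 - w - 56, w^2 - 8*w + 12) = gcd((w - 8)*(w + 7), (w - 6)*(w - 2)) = 1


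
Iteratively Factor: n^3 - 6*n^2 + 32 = (n - 4)*(n^2 - 2*n - 8) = (n - 4)*(n + 2)*(n - 4)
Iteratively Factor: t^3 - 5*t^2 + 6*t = (t)*(t^2 - 5*t + 6) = t*(t - 2)*(t - 3)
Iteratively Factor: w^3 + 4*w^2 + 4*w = (w)*(w^2 + 4*w + 4) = w*(w + 2)*(w + 2)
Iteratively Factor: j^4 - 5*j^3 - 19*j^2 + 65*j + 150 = (j - 5)*(j^3 - 19*j - 30) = (j - 5)^2*(j^2 + 5*j + 6) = (j - 5)^2*(j + 2)*(j + 3)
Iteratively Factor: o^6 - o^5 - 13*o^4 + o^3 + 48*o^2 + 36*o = (o + 2)*(o^5 - 3*o^4 - 7*o^3 + 15*o^2 + 18*o) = o*(o + 2)*(o^4 - 3*o^3 - 7*o^2 + 15*o + 18) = o*(o - 3)*(o + 2)*(o^3 - 7*o - 6) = o*(o - 3)*(o + 2)^2*(o^2 - 2*o - 3) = o*(o - 3)^2*(o + 2)^2*(o + 1)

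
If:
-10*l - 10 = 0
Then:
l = -1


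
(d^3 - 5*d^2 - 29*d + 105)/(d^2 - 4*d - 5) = (-d^3 + 5*d^2 + 29*d - 105)/(-d^2 + 4*d + 5)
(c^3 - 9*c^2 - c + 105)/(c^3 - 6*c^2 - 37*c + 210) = (c + 3)/(c + 6)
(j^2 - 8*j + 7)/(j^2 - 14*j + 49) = (j - 1)/(j - 7)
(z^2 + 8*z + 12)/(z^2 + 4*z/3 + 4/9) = 9*(z^2 + 8*z + 12)/(9*z^2 + 12*z + 4)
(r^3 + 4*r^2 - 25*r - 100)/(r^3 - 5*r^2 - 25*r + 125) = (r + 4)/(r - 5)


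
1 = 1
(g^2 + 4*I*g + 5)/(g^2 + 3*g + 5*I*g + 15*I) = (g - I)/(g + 3)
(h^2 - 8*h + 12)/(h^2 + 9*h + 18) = (h^2 - 8*h + 12)/(h^2 + 9*h + 18)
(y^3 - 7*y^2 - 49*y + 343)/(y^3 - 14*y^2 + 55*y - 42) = (y^2 - 49)/(y^2 - 7*y + 6)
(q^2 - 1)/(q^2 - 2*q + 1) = (q + 1)/(q - 1)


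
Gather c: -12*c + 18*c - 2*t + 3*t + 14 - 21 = 6*c + t - 7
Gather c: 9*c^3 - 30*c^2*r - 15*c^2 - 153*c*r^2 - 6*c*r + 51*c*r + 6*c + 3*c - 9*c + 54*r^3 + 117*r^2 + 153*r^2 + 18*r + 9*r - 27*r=9*c^3 + c^2*(-30*r - 15) + c*(-153*r^2 + 45*r) + 54*r^3 + 270*r^2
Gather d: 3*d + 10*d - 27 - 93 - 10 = 13*d - 130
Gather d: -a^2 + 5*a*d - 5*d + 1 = -a^2 + d*(5*a - 5) + 1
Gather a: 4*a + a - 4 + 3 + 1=5*a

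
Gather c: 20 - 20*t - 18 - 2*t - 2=-22*t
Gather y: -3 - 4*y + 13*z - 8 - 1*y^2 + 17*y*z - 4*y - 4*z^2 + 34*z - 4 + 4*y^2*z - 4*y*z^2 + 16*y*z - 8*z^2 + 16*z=y^2*(4*z - 1) + y*(-4*z^2 + 33*z - 8) - 12*z^2 + 63*z - 15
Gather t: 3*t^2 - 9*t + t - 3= 3*t^2 - 8*t - 3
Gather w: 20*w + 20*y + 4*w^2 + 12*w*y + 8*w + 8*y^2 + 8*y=4*w^2 + w*(12*y + 28) + 8*y^2 + 28*y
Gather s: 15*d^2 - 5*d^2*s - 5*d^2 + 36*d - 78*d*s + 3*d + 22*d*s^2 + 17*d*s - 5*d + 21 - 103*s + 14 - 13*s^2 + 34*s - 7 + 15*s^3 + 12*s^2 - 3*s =10*d^2 + 34*d + 15*s^3 + s^2*(22*d - 1) + s*(-5*d^2 - 61*d - 72) + 28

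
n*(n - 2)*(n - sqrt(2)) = n^3 - 2*n^2 - sqrt(2)*n^2 + 2*sqrt(2)*n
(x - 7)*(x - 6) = x^2 - 13*x + 42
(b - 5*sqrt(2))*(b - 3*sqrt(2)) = b^2 - 8*sqrt(2)*b + 30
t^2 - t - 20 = (t - 5)*(t + 4)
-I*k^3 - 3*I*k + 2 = (k - 2*I)*(k + I)*(-I*k + 1)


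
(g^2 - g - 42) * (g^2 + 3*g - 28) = g^4 + 2*g^3 - 73*g^2 - 98*g + 1176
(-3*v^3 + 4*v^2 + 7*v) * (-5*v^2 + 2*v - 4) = 15*v^5 - 26*v^4 - 15*v^3 - 2*v^2 - 28*v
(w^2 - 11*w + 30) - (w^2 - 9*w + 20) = 10 - 2*w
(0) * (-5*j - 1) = 0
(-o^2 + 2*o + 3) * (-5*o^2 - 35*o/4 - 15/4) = 5*o^4 - 5*o^3/4 - 115*o^2/4 - 135*o/4 - 45/4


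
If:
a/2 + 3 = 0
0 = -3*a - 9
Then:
No Solution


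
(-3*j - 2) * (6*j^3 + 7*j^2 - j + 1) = -18*j^4 - 33*j^3 - 11*j^2 - j - 2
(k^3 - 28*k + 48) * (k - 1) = k^4 - k^3 - 28*k^2 + 76*k - 48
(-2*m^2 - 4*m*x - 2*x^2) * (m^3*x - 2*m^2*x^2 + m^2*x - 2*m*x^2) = -2*m^5*x - 2*m^4*x + 6*m^3*x^3 + 4*m^2*x^4 + 6*m^2*x^3 + 4*m*x^4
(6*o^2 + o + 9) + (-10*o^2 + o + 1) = -4*o^2 + 2*o + 10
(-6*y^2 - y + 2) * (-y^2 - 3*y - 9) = 6*y^4 + 19*y^3 + 55*y^2 + 3*y - 18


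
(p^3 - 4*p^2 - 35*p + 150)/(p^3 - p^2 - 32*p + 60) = (p - 5)/(p - 2)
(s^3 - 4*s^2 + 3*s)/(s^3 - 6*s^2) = (s^2 - 4*s + 3)/(s*(s - 6))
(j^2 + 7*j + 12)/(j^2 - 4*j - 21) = (j + 4)/(j - 7)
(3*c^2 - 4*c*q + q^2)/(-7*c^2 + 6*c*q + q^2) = (-3*c + q)/(7*c + q)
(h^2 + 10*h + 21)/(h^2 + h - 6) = (h + 7)/(h - 2)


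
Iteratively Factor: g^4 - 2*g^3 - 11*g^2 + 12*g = (g - 1)*(g^3 - g^2 - 12*g) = (g - 1)*(g + 3)*(g^2 - 4*g) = (g - 4)*(g - 1)*(g + 3)*(g)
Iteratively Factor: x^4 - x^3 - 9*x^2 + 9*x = (x - 1)*(x^3 - 9*x) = (x - 3)*(x - 1)*(x^2 + 3*x) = (x - 3)*(x - 1)*(x + 3)*(x)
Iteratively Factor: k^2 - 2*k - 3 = (k + 1)*(k - 3)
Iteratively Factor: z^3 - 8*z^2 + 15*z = (z)*(z^2 - 8*z + 15) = z*(z - 3)*(z - 5)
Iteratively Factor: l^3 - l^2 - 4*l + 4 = (l + 2)*(l^2 - 3*l + 2) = (l - 2)*(l + 2)*(l - 1)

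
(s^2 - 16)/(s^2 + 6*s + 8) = (s - 4)/(s + 2)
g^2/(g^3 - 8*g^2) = 1/(g - 8)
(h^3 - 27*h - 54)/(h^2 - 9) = (h^2 - 3*h - 18)/(h - 3)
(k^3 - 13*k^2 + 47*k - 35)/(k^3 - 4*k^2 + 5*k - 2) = (k^2 - 12*k + 35)/(k^2 - 3*k + 2)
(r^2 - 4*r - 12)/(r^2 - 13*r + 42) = (r + 2)/(r - 7)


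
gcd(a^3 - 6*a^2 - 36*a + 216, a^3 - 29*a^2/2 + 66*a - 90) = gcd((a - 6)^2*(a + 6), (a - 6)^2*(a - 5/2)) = a^2 - 12*a + 36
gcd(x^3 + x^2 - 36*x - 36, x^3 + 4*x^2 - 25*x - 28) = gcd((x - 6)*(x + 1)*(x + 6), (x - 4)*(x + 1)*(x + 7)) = x + 1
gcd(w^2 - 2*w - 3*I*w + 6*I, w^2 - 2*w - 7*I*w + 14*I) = w - 2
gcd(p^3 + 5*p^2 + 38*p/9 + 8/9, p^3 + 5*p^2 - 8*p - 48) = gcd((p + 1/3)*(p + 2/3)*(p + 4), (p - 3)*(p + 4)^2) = p + 4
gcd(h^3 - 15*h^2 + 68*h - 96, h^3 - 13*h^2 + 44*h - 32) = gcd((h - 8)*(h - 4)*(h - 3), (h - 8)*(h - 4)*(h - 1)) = h^2 - 12*h + 32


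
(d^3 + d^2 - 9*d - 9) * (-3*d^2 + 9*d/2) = -3*d^5 + 3*d^4/2 + 63*d^3/2 - 27*d^2/2 - 81*d/2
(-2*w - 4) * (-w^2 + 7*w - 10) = 2*w^3 - 10*w^2 - 8*w + 40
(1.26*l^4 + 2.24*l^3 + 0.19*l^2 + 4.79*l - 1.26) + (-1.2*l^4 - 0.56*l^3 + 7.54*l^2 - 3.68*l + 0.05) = 0.0600000000000001*l^4 + 1.68*l^3 + 7.73*l^2 + 1.11*l - 1.21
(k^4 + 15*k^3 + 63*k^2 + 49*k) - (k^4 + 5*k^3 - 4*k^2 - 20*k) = 10*k^3 + 67*k^2 + 69*k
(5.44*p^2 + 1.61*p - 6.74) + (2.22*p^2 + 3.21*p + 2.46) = 7.66*p^2 + 4.82*p - 4.28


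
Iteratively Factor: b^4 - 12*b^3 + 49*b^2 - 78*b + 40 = (b - 1)*(b^3 - 11*b^2 + 38*b - 40) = (b - 4)*(b - 1)*(b^2 - 7*b + 10) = (b - 4)*(b - 2)*(b - 1)*(b - 5)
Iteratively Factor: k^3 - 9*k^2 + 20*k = (k)*(k^2 - 9*k + 20) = k*(k - 5)*(k - 4)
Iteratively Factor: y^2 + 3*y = (y)*(y + 3)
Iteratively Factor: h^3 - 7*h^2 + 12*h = (h - 3)*(h^2 - 4*h) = (h - 4)*(h - 3)*(h)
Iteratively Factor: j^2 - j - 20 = (j + 4)*(j - 5)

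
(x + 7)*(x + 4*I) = x^2 + 7*x + 4*I*x + 28*I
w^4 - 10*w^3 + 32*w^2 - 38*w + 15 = (w - 5)*(w - 3)*(w - 1)^2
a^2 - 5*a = a*(a - 5)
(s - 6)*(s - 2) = s^2 - 8*s + 12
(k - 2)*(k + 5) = k^2 + 3*k - 10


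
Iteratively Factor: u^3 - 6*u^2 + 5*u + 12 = (u - 4)*(u^2 - 2*u - 3) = (u - 4)*(u - 3)*(u + 1)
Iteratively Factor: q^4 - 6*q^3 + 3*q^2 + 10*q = (q - 5)*(q^3 - q^2 - 2*q) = (q - 5)*(q + 1)*(q^2 - 2*q) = q*(q - 5)*(q + 1)*(q - 2)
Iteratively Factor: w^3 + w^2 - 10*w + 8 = (w + 4)*(w^2 - 3*w + 2) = (w - 2)*(w + 4)*(w - 1)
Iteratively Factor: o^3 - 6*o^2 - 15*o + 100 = (o - 5)*(o^2 - o - 20) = (o - 5)*(o + 4)*(o - 5)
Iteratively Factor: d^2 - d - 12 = (d + 3)*(d - 4)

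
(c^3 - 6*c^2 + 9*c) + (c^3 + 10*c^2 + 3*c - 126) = 2*c^3 + 4*c^2 + 12*c - 126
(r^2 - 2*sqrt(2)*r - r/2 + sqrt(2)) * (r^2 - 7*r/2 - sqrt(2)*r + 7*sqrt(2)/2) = r^4 - 3*sqrt(2)*r^3 - 4*r^3 + 23*r^2/4 + 12*sqrt(2)*r^2 - 16*r - 21*sqrt(2)*r/4 + 7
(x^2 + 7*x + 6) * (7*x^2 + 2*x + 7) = 7*x^4 + 51*x^3 + 63*x^2 + 61*x + 42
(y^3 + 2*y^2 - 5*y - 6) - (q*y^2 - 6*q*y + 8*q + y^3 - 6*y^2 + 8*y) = -q*y^2 + 6*q*y - 8*q + 8*y^2 - 13*y - 6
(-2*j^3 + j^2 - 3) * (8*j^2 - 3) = -16*j^5 + 8*j^4 + 6*j^3 - 27*j^2 + 9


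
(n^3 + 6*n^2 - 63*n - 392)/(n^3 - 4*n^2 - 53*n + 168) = (n + 7)/(n - 3)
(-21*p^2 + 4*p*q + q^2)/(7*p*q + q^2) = (-3*p + q)/q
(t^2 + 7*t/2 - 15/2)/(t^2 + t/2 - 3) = (t + 5)/(t + 2)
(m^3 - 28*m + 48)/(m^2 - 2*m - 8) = (m^2 + 4*m - 12)/(m + 2)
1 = 1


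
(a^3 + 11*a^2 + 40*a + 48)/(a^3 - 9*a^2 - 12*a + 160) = (a^2 + 7*a + 12)/(a^2 - 13*a + 40)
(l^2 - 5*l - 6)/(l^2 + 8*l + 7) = (l - 6)/(l + 7)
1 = 1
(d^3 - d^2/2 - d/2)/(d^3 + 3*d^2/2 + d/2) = (d - 1)/(d + 1)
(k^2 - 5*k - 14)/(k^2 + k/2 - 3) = 2*(k - 7)/(2*k - 3)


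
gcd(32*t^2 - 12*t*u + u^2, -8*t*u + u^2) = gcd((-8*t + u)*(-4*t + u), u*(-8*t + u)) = 8*t - u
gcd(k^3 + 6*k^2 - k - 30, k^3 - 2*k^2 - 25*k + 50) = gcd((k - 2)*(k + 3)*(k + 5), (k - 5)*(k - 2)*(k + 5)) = k^2 + 3*k - 10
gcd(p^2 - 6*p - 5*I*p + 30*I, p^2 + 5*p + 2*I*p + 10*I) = 1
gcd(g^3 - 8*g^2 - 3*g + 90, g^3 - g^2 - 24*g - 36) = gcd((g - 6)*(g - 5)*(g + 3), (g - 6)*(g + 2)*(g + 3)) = g^2 - 3*g - 18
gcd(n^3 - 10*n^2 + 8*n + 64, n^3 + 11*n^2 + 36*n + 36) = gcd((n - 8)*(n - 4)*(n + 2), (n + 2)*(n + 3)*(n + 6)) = n + 2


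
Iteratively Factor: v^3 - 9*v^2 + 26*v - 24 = (v - 4)*(v^2 - 5*v + 6) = (v - 4)*(v - 2)*(v - 3)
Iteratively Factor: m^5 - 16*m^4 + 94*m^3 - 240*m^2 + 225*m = (m - 5)*(m^4 - 11*m^3 + 39*m^2 - 45*m) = (m - 5)*(m - 3)*(m^3 - 8*m^2 + 15*m) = (m - 5)^2*(m - 3)*(m^2 - 3*m) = (m - 5)^2*(m - 3)^2*(m)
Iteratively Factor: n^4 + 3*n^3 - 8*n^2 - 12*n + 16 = (n - 2)*(n^3 + 5*n^2 + 2*n - 8) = (n - 2)*(n + 4)*(n^2 + n - 2) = (n - 2)*(n - 1)*(n + 4)*(n + 2)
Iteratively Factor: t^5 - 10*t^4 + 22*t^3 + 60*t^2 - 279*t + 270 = (t - 3)*(t^4 - 7*t^3 + t^2 + 63*t - 90) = (t - 3)*(t - 2)*(t^3 - 5*t^2 - 9*t + 45) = (t - 5)*(t - 3)*(t - 2)*(t^2 - 9) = (t - 5)*(t - 3)*(t - 2)*(t + 3)*(t - 3)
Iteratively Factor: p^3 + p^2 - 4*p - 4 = (p - 2)*(p^2 + 3*p + 2) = (p - 2)*(p + 2)*(p + 1)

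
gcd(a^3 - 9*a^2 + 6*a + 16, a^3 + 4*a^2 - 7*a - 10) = a^2 - a - 2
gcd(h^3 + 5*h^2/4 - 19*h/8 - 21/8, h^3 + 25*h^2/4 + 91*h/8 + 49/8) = h^2 + 11*h/4 + 7/4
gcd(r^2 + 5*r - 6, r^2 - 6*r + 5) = r - 1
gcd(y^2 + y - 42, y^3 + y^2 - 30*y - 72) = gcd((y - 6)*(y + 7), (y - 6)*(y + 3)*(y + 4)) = y - 6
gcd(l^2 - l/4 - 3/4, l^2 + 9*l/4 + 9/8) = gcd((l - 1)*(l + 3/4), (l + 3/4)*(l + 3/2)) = l + 3/4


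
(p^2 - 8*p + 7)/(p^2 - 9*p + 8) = (p - 7)/(p - 8)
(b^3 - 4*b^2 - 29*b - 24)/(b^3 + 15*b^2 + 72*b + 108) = (b^2 - 7*b - 8)/(b^2 + 12*b + 36)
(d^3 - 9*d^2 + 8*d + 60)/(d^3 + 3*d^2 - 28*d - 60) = (d - 6)/(d + 6)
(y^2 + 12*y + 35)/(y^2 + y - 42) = (y + 5)/(y - 6)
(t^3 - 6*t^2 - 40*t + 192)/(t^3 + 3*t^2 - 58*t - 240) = (t - 4)/(t + 5)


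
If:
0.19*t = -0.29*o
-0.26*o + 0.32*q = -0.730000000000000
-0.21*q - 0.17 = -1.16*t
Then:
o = 0.16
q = -2.15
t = -0.24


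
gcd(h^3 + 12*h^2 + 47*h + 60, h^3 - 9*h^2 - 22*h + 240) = h + 5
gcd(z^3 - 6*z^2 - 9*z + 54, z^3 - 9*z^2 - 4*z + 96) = z + 3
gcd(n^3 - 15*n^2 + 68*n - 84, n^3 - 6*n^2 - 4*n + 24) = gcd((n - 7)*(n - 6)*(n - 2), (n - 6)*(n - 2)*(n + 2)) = n^2 - 8*n + 12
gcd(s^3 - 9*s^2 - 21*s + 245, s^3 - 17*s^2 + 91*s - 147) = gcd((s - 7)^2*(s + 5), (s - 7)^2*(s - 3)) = s^2 - 14*s + 49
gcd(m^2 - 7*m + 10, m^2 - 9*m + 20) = m - 5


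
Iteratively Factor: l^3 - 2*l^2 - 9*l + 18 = (l + 3)*(l^2 - 5*l + 6) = (l - 3)*(l + 3)*(l - 2)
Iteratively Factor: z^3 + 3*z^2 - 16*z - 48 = (z + 3)*(z^2 - 16) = (z - 4)*(z + 3)*(z + 4)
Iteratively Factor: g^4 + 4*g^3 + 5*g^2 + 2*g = (g + 1)*(g^3 + 3*g^2 + 2*g) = (g + 1)*(g + 2)*(g^2 + g) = (g + 1)^2*(g + 2)*(g)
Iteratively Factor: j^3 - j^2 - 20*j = (j)*(j^2 - j - 20) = j*(j - 5)*(j + 4)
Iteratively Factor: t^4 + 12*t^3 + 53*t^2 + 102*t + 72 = (t + 3)*(t^3 + 9*t^2 + 26*t + 24) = (t + 3)*(t + 4)*(t^2 + 5*t + 6) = (t + 3)^2*(t + 4)*(t + 2)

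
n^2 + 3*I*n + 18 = (n - 3*I)*(n + 6*I)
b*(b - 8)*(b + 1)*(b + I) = b^4 - 7*b^3 + I*b^3 - 8*b^2 - 7*I*b^2 - 8*I*b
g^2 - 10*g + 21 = (g - 7)*(g - 3)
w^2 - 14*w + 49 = (w - 7)^2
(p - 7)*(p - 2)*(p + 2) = p^3 - 7*p^2 - 4*p + 28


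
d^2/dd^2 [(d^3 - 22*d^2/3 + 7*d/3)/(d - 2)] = 2*(3*d^3 - 18*d^2 + 36*d - 74)/(3*(d^3 - 6*d^2 + 12*d - 8))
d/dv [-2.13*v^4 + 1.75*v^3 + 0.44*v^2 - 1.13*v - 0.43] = -8.52*v^3 + 5.25*v^2 + 0.88*v - 1.13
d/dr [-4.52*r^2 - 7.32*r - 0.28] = -9.04*r - 7.32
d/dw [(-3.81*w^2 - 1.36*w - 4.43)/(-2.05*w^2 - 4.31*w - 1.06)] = (13.6331*w^2 - 10.0858*w - 17.6517)/(4.2025*w^4 + 17.671*w^3 + 22.9221*w^2 + 9.1372*w + 1.1236)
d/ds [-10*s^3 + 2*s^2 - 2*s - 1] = -30*s^2 + 4*s - 2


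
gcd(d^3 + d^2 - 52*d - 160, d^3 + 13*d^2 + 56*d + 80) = d^2 + 9*d + 20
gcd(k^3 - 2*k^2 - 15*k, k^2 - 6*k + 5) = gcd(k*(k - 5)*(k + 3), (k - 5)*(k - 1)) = k - 5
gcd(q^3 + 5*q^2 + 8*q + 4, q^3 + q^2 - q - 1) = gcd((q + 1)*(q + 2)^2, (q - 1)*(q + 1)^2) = q + 1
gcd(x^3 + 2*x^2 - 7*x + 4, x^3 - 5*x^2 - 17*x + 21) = x - 1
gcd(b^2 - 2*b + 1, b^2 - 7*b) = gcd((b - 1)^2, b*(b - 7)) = 1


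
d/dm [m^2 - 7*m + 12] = 2*m - 7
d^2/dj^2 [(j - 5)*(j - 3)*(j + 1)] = 6*j - 14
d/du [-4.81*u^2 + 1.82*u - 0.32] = 1.82 - 9.62*u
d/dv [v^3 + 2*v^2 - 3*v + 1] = 3*v^2 + 4*v - 3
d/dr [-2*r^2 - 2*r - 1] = -4*r - 2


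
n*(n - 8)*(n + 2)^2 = n^4 - 4*n^3 - 28*n^2 - 32*n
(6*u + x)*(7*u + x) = 42*u^2 + 13*u*x + x^2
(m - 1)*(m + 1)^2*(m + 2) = m^4 + 3*m^3 + m^2 - 3*m - 2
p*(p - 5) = p^2 - 5*p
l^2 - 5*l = l*(l - 5)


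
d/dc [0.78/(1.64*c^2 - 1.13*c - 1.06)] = (0.8814 - 2.5584*c)/(-1.64*c^2 + 1.13*c + 1.06)^2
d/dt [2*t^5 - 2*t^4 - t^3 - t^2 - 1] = t*(10*t^3 - 8*t^2 - 3*t - 2)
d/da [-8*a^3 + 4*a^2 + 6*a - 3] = -24*a^2 + 8*a + 6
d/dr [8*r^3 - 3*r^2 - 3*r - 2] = 24*r^2 - 6*r - 3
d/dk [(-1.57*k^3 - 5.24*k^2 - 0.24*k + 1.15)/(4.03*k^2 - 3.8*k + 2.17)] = (-6.3271*k^4 + 11.932*k^3 + 10.6585*k^2 - 32.0106*k + 3.8492)/(16.2409*k^4 - 30.628*k^3 + 31.9302*k^2 - 16.492*k + 4.7089)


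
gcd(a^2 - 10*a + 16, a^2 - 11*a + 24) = a - 8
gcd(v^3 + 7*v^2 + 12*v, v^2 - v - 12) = v + 3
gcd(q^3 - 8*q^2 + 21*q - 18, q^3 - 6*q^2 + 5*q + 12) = q - 3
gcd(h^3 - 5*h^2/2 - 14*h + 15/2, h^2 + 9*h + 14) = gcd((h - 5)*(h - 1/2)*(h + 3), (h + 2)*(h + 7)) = 1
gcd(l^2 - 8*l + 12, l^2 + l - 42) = l - 6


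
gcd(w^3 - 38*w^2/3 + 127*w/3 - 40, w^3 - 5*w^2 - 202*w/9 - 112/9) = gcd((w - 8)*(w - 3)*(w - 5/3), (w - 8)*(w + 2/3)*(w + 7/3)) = w - 8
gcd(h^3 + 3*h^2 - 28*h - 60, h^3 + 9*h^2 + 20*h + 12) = h^2 + 8*h + 12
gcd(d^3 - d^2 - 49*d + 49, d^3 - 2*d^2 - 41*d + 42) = d^2 - 8*d + 7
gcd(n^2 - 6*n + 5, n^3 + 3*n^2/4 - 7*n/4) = n - 1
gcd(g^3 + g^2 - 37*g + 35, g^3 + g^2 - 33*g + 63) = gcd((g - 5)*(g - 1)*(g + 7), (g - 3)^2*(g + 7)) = g + 7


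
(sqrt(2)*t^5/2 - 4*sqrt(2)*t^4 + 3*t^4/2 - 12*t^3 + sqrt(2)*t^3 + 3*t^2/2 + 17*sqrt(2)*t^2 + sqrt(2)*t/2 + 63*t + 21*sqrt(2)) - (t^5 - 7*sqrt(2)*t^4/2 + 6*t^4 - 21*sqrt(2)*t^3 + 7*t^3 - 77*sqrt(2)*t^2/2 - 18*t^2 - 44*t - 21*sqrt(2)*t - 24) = -t^5 + sqrt(2)*t^5/2 - 9*t^4/2 - sqrt(2)*t^4/2 - 19*t^3 + 22*sqrt(2)*t^3 + 39*t^2/2 + 111*sqrt(2)*t^2/2 + 43*sqrt(2)*t/2 + 107*t + 24 + 21*sqrt(2)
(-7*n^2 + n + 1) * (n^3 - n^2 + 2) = -7*n^5 + 8*n^4 - 15*n^2 + 2*n + 2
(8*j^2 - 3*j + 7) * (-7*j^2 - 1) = -56*j^4 + 21*j^3 - 57*j^2 + 3*j - 7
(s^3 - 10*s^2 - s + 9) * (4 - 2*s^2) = -2*s^5 + 20*s^4 + 6*s^3 - 58*s^2 - 4*s + 36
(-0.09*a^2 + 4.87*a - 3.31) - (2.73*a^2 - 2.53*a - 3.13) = -2.82*a^2 + 7.4*a - 0.18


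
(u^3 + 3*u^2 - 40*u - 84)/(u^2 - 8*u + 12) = (u^2 + 9*u + 14)/(u - 2)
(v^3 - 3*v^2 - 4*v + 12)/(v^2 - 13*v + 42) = (v^3 - 3*v^2 - 4*v + 12)/(v^2 - 13*v + 42)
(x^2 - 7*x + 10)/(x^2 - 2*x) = (x - 5)/x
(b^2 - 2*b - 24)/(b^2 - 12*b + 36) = (b + 4)/(b - 6)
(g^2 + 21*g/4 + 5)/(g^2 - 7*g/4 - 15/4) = (g + 4)/(g - 3)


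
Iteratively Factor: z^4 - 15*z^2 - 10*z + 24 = (z - 1)*(z^3 + z^2 - 14*z - 24) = (z - 1)*(z + 2)*(z^2 - z - 12) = (z - 4)*(z - 1)*(z + 2)*(z + 3)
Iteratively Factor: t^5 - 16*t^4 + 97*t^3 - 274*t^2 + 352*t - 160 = (t - 2)*(t^4 - 14*t^3 + 69*t^2 - 136*t + 80) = (t - 4)*(t - 2)*(t^3 - 10*t^2 + 29*t - 20) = (t - 4)*(t - 2)*(t - 1)*(t^2 - 9*t + 20) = (t - 4)^2*(t - 2)*(t - 1)*(t - 5)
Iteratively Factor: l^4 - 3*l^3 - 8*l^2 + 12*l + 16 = (l + 2)*(l^3 - 5*l^2 + 2*l + 8) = (l + 1)*(l + 2)*(l^2 - 6*l + 8) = (l - 2)*(l + 1)*(l + 2)*(l - 4)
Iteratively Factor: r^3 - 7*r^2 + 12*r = (r - 4)*(r^2 - 3*r) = r*(r - 4)*(r - 3)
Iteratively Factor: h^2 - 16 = (h + 4)*(h - 4)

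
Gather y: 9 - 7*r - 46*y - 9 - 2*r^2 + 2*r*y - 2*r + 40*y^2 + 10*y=-2*r^2 - 9*r + 40*y^2 + y*(2*r - 36)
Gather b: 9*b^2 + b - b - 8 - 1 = 9*b^2 - 9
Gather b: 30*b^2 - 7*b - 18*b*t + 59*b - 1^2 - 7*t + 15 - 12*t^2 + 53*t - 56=30*b^2 + b*(52 - 18*t) - 12*t^2 + 46*t - 42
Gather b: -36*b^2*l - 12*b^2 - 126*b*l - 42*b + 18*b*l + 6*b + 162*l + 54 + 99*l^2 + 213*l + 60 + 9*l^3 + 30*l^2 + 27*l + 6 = b^2*(-36*l - 12) + b*(-108*l - 36) + 9*l^3 + 129*l^2 + 402*l + 120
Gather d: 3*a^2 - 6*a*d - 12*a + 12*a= 3*a^2 - 6*a*d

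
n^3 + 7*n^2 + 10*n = n*(n + 2)*(n + 5)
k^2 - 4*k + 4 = (k - 2)^2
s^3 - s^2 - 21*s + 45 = (s - 3)^2*(s + 5)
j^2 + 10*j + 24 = (j + 4)*(j + 6)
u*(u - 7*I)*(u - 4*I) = u^3 - 11*I*u^2 - 28*u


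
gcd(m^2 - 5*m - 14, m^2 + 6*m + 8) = m + 2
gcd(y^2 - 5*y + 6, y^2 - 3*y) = y - 3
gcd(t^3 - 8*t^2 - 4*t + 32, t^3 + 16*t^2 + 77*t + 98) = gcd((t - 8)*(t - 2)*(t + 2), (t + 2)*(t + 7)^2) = t + 2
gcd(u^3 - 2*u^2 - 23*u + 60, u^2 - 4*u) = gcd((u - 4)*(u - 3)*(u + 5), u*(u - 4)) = u - 4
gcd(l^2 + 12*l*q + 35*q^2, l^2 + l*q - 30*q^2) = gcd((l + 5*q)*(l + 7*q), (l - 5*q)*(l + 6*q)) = 1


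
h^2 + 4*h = h*(h + 4)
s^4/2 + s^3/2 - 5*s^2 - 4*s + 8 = (s/2 + 1)*(s - 1)*(s - 2*sqrt(2))*(s + 2*sqrt(2))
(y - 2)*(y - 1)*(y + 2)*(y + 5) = y^4 + 4*y^3 - 9*y^2 - 16*y + 20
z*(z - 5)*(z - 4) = z^3 - 9*z^2 + 20*z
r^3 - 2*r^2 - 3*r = r*(r - 3)*(r + 1)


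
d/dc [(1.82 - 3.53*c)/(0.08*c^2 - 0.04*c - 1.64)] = (0.2824*c^2 - 0.2912*c + 5.862)/(0.0064*c^4 - 0.0064*c^3 - 0.2608*c^2 + 0.1312*c + 2.6896)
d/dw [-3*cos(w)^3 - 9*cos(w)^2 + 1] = 9*(cos(w) + 2)*sin(w)*cos(w)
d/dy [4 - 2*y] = -2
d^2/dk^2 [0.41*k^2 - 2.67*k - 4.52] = 0.820000000000000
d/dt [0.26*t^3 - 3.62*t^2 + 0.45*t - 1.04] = 0.78*t^2 - 7.24*t + 0.45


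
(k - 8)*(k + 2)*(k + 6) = k^3 - 52*k - 96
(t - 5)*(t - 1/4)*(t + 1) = t^3 - 17*t^2/4 - 4*t + 5/4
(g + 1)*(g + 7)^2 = g^3 + 15*g^2 + 63*g + 49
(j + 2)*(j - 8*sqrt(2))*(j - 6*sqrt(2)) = j^3 - 14*sqrt(2)*j^2 + 2*j^2 - 28*sqrt(2)*j + 96*j + 192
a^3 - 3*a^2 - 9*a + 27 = (a - 3)^2*(a + 3)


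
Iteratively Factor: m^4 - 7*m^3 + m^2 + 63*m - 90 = (m - 2)*(m^3 - 5*m^2 - 9*m + 45) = (m - 3)*(m - 2)*(m^2 - 2*m - 15) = (m - 3)*(m - 2)*(m + 3)*(m - 5)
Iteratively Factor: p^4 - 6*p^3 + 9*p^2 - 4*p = (p - 1)*(p^3 - 5*p^2 + 4*p) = p*(p - 1)*(p^2 - 5*p + 4) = p*(p - 1)^2*(p - 4)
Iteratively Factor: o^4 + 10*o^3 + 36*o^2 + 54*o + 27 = (o + 1)*(o^3 + 9*o^2 + 27*o + 27) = (o + 1)*(o + 3)*(o^2 + 6*o + 9) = (o + 1)*(o + 3)^2*(o + 3)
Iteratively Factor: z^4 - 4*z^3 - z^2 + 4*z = (z - 1)*(z^3 - 3*z^2 - 4*z) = (z - 4)*(z - 1)*(z^2 + z) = (z - 4)*(z - 1)*(z + 1)*(z)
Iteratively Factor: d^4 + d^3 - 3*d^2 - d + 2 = (d - 1)*(d^3 + 2*d^2 - d - 2) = (d - 1)^2*(d^2 + 3*d + 2) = (d - 1)^2*(d + 1)*(d + 2)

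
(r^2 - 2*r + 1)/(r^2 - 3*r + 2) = (r - 1)/(r - 2)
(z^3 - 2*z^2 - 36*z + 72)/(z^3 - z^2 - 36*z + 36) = (z - 2)/(z - 1)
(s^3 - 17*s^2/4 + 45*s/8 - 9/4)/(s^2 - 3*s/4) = s - 7/2 + 3/s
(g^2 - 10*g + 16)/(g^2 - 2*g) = (g - 8)/g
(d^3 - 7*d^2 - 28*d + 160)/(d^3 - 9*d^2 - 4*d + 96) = (d + 5)/(d + 3)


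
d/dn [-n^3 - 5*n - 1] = -3*n^2 - 5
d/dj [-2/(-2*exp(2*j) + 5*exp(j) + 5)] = (10 - 8*exp(j))*exp(j)/(-2*exp(2*j) + 5*exp(j) + 5)^2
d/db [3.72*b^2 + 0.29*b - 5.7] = 7.44*b + 0.29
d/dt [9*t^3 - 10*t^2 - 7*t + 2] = 27*t^2 - 20*t - 7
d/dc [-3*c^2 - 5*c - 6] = -6*c - 5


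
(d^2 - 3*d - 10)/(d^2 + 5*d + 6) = (d - 5)/(d + 3)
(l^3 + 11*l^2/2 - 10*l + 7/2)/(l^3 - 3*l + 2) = (l^2 + 13*l/2 - 7/2)/(l^2 + l - 2)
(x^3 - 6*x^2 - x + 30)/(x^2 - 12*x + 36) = (x^3 - 6*x^2 - x + 30)/(x^2 - 12*x + 36)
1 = 1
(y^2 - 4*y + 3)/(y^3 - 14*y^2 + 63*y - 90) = (y - 1)/(y^2 - 11*y + 30)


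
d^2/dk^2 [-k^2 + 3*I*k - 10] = -2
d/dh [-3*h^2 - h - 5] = -6*h - 1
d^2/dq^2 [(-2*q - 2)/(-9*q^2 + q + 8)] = 4*((-27*q - 8)*(-9*q^2 + q + 8) - (q + 1)*(18*q - 1)^2)/(-9*q^2 + q + 8)^3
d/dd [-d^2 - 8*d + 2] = -2*d - 8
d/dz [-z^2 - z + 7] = -2*z - 1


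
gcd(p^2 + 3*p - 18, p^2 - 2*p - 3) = p - 3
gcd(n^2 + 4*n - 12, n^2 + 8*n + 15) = 1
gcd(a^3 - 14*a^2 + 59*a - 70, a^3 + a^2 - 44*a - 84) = a - 7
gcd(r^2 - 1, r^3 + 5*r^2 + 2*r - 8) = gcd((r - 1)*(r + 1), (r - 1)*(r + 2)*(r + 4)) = r - 1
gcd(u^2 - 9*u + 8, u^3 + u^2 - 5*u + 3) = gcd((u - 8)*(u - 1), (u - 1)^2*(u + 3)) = u - 1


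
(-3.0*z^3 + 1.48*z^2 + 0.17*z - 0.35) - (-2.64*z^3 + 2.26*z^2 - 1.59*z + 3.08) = -0.36*z^3 - 0.78*z^2 + 1.76*z - 3.43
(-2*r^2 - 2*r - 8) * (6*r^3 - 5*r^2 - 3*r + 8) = -12*r^5 - 2*r^4 - 32*r^3 + 30*r^2 + 8*r - 64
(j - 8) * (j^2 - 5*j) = j^3 - 13*j^2 + 40*j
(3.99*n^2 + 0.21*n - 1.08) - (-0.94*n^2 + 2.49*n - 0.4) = 4.93*n^2 - 2.28*n - 0.68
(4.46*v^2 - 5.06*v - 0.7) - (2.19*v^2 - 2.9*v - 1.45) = 2.27*v^2 - 2.16*v + 0.75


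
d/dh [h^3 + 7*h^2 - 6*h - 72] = 3*h^2 + 14*h - 6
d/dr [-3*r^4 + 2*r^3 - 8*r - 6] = -12*r^3 + 6*r^2 - 8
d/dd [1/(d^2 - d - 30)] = (1 - 2*d)/(-d^2 + d + 30)^2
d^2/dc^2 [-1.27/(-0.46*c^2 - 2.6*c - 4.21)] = (-0.537464*c^2 - 3.03784*c + 1.27*(0.92*c + 2.6)*(1.84*c + 5.2) - 4.918964)/(0.46*c^2 + 2.6*c + 4.21)^3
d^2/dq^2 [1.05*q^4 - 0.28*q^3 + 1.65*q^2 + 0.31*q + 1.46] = 12.6*q^2 - 1.68*q + 3.3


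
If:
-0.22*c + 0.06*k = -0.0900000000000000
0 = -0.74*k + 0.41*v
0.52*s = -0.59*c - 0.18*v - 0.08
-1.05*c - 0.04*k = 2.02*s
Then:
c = 0.27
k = -0.52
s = -0.13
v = -0.95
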